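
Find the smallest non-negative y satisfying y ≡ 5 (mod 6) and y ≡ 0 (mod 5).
M = 6 × 5 = 30. M₁ = 5, y₁ ≡ 5 (mod 6). M₂ = 6, y₂ ≡ 1 (mod 5). y = 5×5×5 + 0×6×1 ≡ 5 (mod 30)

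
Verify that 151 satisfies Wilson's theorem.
(150)! mod 151 = 150. Since this equals -1 mod 151, Wilson confirms 151 is prime.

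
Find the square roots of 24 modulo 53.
The square roots of 24 mod 53 are 36 and 17. Verify: 36² = 1296 ≡ 24 mod 53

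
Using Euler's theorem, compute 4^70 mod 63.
By Euler: 4^{36} ≡ 1 (mod 63) since gcd(4, 63) = 1. 70 = 1×36 + 34. So 4^{70} ≡ 4^{34} ≡ 4 (mod 63)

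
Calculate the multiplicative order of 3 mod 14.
Powers of 3 mod 14: 3^1≡3, 3^2≡9, 3^3≡13, 3^4≡11, 3^5≡5, 3^6≡1. ord_14(3) = 6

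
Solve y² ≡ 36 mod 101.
The square roots of 36 mod 101 are 95 and 6. Verify: 95² = 9025 ≡ 36 mod 101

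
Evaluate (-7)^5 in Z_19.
By repeated squaring mod 19: (-7)^{1}≡12, (-7)^{2}≡11, (-7)^{4}≡7. Then (-7)^{5} = (-7)^{4+1} ≡ 7 × 12 ≡ 8 mod 19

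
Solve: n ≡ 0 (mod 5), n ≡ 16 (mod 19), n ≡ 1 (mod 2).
M = 5 × 19 × 2 = 190. M₁ = 38, y₁ ≡ 2 (mod 5). M₂ = 10, y₂ ≡ 2 (mod 19). M₃ = 95, y₃ ≡ 1 (mod 2). n = 0×38×2 + 16×10×2 + 1×95×1 ≡ 35 (mod 190)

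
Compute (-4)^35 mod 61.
By repeated squaring (mod 61): (-4)^{1}≡57, (-4)^{2}≡16, (-4)^{4}≡12, (-4)^{8}≡22, (-4)^{16}≡57, (-4)^{32}≡16. Then (-4)^{35} = (-4)^{32+2+1} ≡ 16 × 16 × 57 ≡ 13 (mod 61)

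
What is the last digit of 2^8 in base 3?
Using Fermat: 2^{2} ≡ 1 (mod 3). 8 ≡ 0 (mod 2). So 2^{8} ≡ 2^{0} ≡ 1 (mod 3)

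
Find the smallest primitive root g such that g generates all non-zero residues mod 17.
g = 3. For each prime q|16: 3^{8}≡16, none ≡ 1, so ord_17(3) = 16 and 3 is a primitive root.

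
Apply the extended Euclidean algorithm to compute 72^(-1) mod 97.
Extended GCD: 72(31) + 97(-23) = 1. So 72^(-1) ≡ 31 (mod 97). Verify: 72 × 31 = 2232 ≡ 1 (mod 97)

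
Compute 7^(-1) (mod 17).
Since 17 is prime, by Fermat 7^(-1) ≡ 7^{15} ≡ 5 (mod 17). Verify: 7 × 5 = 35 ≡ 1 (mod 17)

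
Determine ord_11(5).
Powers of 5 mod 11: 5^1≡5, 5^2≡3, 5^3≡4, 5^4≡9, 5^5≡1. Order = 5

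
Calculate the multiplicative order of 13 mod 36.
Powers of 13 mod 36: 13^1≡13, 13^2≡25, 13^3≡1. ord_36(13) = 3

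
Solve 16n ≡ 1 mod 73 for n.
Since 73 is prime, by Fermat 16^(-1) ≡ 16^{71} ≡ 32 mod 73. Verify: 16 × 32 = 512 ≡ 1 mod 73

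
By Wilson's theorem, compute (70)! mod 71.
By Wilson's theorem, (70)! ≡ -1 ≡ 70 mod 71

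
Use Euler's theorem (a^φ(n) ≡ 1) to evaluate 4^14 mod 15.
By Euler: 4^{8} ≡ 1 (mod 15) since gcd(4, 15) = 1. 14 = 1×8 + 6. So 4^{14} ≡ 4^{6} ≡ 1 (mod 15)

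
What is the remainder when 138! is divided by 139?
By Wilson's theorem, (138)! ≡ -1 ≡ 138 (mod 139)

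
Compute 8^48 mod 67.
By repeated squaring (mod 67): 8^{1}≡8, 8^{2}≡64, 8^{4}≡9, 8^{8}≡14, 8^{16}≡62, 8^{32}≡25. Then 8^{48} = 8^{32+16} ≡ 25 × 62 ≡ 9 (mod 67)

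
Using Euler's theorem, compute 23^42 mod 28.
By Euler: 23^{12} ≡ 1 mod 28 since gcd(23, 28) = 1. 42 = 3×12 + 6. So 23^{42} ≡ 23^{6} ≡ 1 mod 28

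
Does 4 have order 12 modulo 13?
4^{6} ≡ 1 (mod 13) and 6 < 12, so ord_13(4) = 6 ≠ 12 and 4 is not a primitive root.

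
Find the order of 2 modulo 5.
Powers of 2 mod 5: 2^1≡2, 2^2≡4, 2^3≡3, 2^4≡1. Order = 4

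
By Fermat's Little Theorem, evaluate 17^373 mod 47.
By Fermat: 17^{46} ≡ 1 (mod 47). 373 ≡ 5 (mod 46). So 17^{373} ≡ 17^{5} ≡ 34 (mod 47)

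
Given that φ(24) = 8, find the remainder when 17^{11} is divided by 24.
By Euler: 17^{8} ≡ 1 (mod 24) since gcd(17, 24) = 1. 11 = 1×8 + 3. So 17^{11} ≡ 17^{3} ≡ 17 (mod 24)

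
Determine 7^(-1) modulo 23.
Since 23 is prime, by Fermat 7^(-1) ≡ 7^{21} ≡ 10 mod 23. Verify: 7 × 10 = 70 ≡ 1 mod 23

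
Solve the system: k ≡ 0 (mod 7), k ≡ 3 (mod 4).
M = 7 × 4 = 28. M₁ = 4, y₁ ≡ 2 (mod 7). M₂ = 7, y₂ ≡ 3 (mod 4). k = 0×4×2 + 3×7×3 ≡ 7 (mod 28)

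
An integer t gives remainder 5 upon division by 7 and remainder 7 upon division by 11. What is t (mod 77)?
M = 7 × 11 = 77. M₁ = 11, y₁ ≡ 2 (mod 7). M₂ = 7, y₂ ≡ 8 (mod 11). t = 5×11×2 + 7×7×8 ≡ 40 (mod 77)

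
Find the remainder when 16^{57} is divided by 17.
By Fermat: 16^{16} ≡ 1 (mod 17). 57 = 3×16 + 9. So 16^{57} ≡ 16^{9} ≡ 16 (mod 17)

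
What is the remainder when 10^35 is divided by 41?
By repeated squaring mod 41: 10^{1}≡10, 10^{2}≡18, 10^{4}≡37, 10^{8}≡16, 10^{16}≡10, 10^{32}≡18. Then 10^{35} = 10^{32+2+1} ≡ 18 × 18 × 10 ≡ 1 mod 41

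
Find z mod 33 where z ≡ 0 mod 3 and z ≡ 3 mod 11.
M = 3 × 11 = 33. M₁ = 11, y₁ ≡ 2 mod 3. M₂ = 3, y₂ ≡ 4 mod 11. z = 0×11×2 + 3×3×4 ≡ 3 mod 33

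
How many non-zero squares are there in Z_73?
The squaring map on Z_73* is 2-to-1, so there are (72)/2 = 36 QRs.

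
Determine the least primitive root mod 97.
g = 5. Powers: [5, 25, 28, 43, 21, 8, ...] generates all 96 non-zero residues.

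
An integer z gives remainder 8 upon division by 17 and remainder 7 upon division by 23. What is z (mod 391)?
M = 17 × 23 = 391. M₁ = 23, y₁ ≡ 3 (mod 17). M₂ = 17, y₂ ≡ 19 (mod 23). z = 8×23×3 + 7×17×19 ≡ 76 (mod 391)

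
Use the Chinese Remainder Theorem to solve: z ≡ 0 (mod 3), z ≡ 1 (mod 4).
M = 3 × 4 = 12. M₁ = 4, y₁ ≡ 1 (mod 3). M₂ = 3, y₂ ≡ 3 (mod 4). z = 0×4×1 + 1×3×3 ≡ 9 (mod 12)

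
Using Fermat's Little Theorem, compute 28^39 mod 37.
By Fermat: 28^{36} ≡ 1 (mod 37). So 28^{39} = 28^{36} · 28^{3} ≡ 28^{3} ≡ 11 (mod 37)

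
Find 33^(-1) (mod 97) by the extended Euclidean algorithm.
Extended GCD: 33(-47) + 97(16) = 1. So 33^(-1) ≡ -47 ≡ 50 (mod 97). Verify: 33 × 50 = 1650 ≡ 1 (mod 97)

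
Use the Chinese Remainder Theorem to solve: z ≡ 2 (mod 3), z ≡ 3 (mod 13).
M = 3 × 13 = 39. M₁ = 13, y₁ ≡ 1 (mod 3). M₂ = 3, y₂ ≡ 9 (mod 13). z = 2×13×1 + 3×3×9 ≡ 29 (mod 39)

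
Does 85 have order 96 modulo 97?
85^{16} ≡ 1 (mod 97) and 16 < 96, so ord_97(85) = 16 ≠ 96 and 85 is not a primitive root.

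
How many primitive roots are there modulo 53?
There are φ(53-1) = φ(52) = 24 primitive roots modulo 53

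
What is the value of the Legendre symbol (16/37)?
(16/37) = 16^{18} mod 37 = 1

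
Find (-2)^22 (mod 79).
By repeated squaring (mod 79): (-2)^{1}≡77, (-2)^{2}≡4, (-2)^{4}≡16, (-2)^{8}≡19, (-2)^{16}≡45. Then (-2)^{22} = (-2)^{16+4+2} ≡ 45 × 16 × 4 ≡ 36 (mod 79)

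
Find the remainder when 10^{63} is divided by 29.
By Fermat: 10^{28} ≡ 1 (mod 29). 63 = 2×28 + 7. So 10^{63} ≡ 10^{7} ≡ 17 (mod 29)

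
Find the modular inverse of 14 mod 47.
Since 47 is prime, by Fermat 14^(-1) ≡ 14^{45} ≡ 37 (mod 47). Verify: 14 × 37 = 518 ≡ 1 (mod 47)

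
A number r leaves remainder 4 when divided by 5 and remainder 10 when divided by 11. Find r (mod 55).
M = 5 × 11 = 55. M₁ = 11, y₁ ≡ 1 (mod 5). M₂ = 5, y₂ ≡ 9 (mod 11). r = 4×11×1 + 10×5×9 ≡ 54 (mod 55)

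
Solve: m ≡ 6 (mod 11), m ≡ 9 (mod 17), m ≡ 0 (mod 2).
M = 11 × 17 × 2 = 374. M₁ = 34, y₁ ≡ 1 (mod 11). M₂ = 22, y₂ ≡ 7 (mod 17). M₃ = 187, y₃ ≡ 1 (mod 2). m = 6×34×1 + 9×22×7 + 0×187×1 ≡ 94 (mod 374)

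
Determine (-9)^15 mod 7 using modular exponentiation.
Using Fermat: (-9)^{6} ≡ 1 mod 7. 15 ≡ 3 mod 6. So (-9)^{15} ≡ (-9)^{3} ≡ 6 mod 7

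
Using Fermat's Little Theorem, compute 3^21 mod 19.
By Fermat: 3^{18} ≡ 1 mod 19. So 3^{21} = 3^{18} · 3^{3} ≡ 3^{3} ≡ 8 mod 19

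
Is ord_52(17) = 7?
Powers of 17 mod 52: 17^1≡17, 17^2≡29, 17^3≡25, 17^4≡9, 17^5≡49, 17^6≡1. Already 17^6≡1, so the order is 6 < 7. No, the actual order is 6.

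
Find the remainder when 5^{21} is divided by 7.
By Fermat: 5^{6} ≡ 1 (mod 7). 21 = 3×6 + 3. So 5^{21} ≡ 5^{3} ≡ 6 (mod 7)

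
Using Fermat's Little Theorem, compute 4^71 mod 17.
By Fermat: 4^{16} ≡ 1 mod 17. 71 = 4×16 + 7. So 4^{71} ≡ 4^{7} ≡ 13 mod 17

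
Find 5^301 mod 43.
Using Fermat: 5^{42} ≡ 1 mod 43. 301 ≡ 7 mod 42. So 5^{301} ≡ 5^{7} ≡ 37 mod 43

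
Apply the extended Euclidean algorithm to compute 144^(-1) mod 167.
Extended GCD: 144(29) + 167(-25) = 1. So 144^(-1) ≡ 29 mod 167. Verify: 144 × 29 = 4176 ≡ 1 mod 167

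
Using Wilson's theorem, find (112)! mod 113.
By Wilson's theorem, (112)! ≡ -1 ≡ 112 mod 113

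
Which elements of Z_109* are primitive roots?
There are φ(108) = 36 primitive roots mod 109: {6, 10, 11, 13, 14, 18, 24, 30, 37, 39, 40, 42, 44, 47, 50, 51, 52, 53, 56, 57, 58, 59, 62, 65, 67, 69, 70, 72, 79, 85, 91, 95, 96, 98, 99, 103}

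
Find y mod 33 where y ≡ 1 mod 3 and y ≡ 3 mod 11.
M = 3 × 11 = 33. M₁ = 11, y₁ ≡ 2 mod 3. M₂ = 3, y₂ ≡ 4 mod 11. y = 1×11×2 + 3×3×4 ≡ 25 mod 33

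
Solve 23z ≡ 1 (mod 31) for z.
Since 31 is prime, by Fermat 23^(-1) ≡ 23^{29} ≡ 27 (mod 31). Verify: 23 × 27 = 621 ≡ 1 (mod 31)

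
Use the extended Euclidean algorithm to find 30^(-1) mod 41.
Extended GCD: 30(-15) + 41(11) = 1. So 30^(-1) ≡ -15 ≡ 26 (mod 41). Verify: 30 × 26 = 780 ≡ 1 (mod 41)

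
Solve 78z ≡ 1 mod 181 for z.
Since 181 is prime, by Fermat 78^(-1) ≡ 78^{179} ≡ 123 mod 181. Verify: 78 × 123 = 9594 ≡ 1 mod 181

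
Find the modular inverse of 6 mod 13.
Since 13 is prime, by Fermat 6^(-1) ≡ 6^{11} ≡ 11 mod 13. Verify: 6 × 11 = 66 ≡ 1 mod 13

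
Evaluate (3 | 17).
(3/17) = 3^{8} mod 17 = -1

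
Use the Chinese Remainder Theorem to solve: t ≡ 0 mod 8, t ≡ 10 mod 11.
M = 8 × 11 = 88. M₁ = 11, y₁ ≡ 3 mod 8. M₂ = 8, y₂ ≡ 7 mod 11. t = 0×11×3 + 10×8×7 ≡ 32 mod 88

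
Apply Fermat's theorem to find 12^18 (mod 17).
By Fermat: 12^{16} ≡ 1 (mod 17). So 12^{18} = 12^{16} · 12^{2} ≡ 12^{2} ≡ 8 (mod 17)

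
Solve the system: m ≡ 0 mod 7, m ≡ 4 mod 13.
M = 7 × 13 = 91. M₁ = 13, y₁ ≡ 6 mod 7. M₂ = 7, y₂ ≡ 2 mod 13. m = 0×13×6 + 4×7×2 ≡ 56 mod 91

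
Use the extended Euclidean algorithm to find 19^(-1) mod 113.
Extended GCD: 19(6) + 113(-1) = 1. So 19^(-1) ≡ 6 (mod 113). Verify: 19 × 6 = 114 ≡ 1 (mod 113)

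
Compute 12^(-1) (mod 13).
Since 13 is prime, by Fermat 12^(-1) ≡ 12^{11} ≡ 12 (mod 13). Verify: 12 × 12 = 144 ≡ 1 (mod 13)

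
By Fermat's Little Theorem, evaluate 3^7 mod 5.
By Fermat: 3^{4} ≡ 1 (mod 5). So 3^{7} = 3^{4} · 3^{3} ≡ 3^{3} ≡ 2 (mod 5)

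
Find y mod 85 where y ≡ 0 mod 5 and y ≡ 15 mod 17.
M = 5 × 17 = 85. M₁ = 17, y₁ ≡ 3 mod 5. M₂ = 5, y₂ ≡ 7 mod 17. y = 0×17×3 + 15×5×7 ≡ 15 mod 85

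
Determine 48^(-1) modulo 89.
Since 89 is prime, by Fermat 48^(-1) ≡ 48^{87} ≡ 13 (mod 89). Verify: 48 × 13 = 624 ≡ 1 (mod 89)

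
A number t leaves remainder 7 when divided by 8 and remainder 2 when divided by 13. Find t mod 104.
M = 8 × 13 = 104. M₁ = 13, y₁ ≡ 5 mod 8. M₂ = 8, y₂ ≡ 5 mod 13. t = 7×13×5 + 2×8×5 ≡ 15 mod 104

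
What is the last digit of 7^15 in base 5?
Using Fermat: 7^{4} ≡ 1 mod 5. 15 ≡ 3 mod 4. So 7^{15} ≡ 7^{3} ≡ 3 mod 5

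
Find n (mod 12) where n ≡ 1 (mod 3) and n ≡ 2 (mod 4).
M = 3 × 4 = 12. M₁ = 4, y₁ ≡ 1 (mod 3). M₂ = 3, y₂ ≡ 3 (mod 4). n = 1×4×1 + 2×3×3 ≡ 10 (mod 12)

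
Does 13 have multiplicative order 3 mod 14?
Powers of 13 mod 14: 13^1≡13, 13^2≡1. Already 13^2≡1, so the order is 2 < 3. No, the actual order is 2.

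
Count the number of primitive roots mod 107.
Number of primitive roots mod 107 = φ(p-1) = φ(106) = 52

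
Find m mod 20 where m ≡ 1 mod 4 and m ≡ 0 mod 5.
M = 4 × 5 = 20. M₁ = 5, y₁ ≡ 1 mod 4. M₂ = 4, y₂ ≡ 4 mod 5. m = 1×5×1 + 0×4×4 ≡ 5 mod 20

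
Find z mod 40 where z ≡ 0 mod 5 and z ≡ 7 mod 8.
M = 5 × 8 = 40. M₁ = 8, y₁ ≡ 2 mod 5. M₂ = 5, y₂ ≡ 5 mod 8. z = 0×8×2 + 7×5×5 ≡ 15 mod 40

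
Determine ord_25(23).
Powers of 23 mod 25: 23^1≡23, 23^2≡4, 23^3≡17, 23^4≡16, 23^5≡18, 23^6≡14, 23^7≡22, 23^8≡6, 23^9≡13, 23^10≡24, 23^11≡2, 23^12≡21, 23^13≡8, 23^14≡9, 23^15≡7, 23^16≡11, 23^17≡3, 23^18≡19, 23^19≡12, 23^20≡1. ord_25(23) = 20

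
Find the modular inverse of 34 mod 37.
Since 37 is prime, by Fermat 34^(-1) ≡ 34^{35} ≡ 12 mod 37. Verify: 34 × 12 = 408 ≡ 1 mod 37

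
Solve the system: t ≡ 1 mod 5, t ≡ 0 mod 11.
M = 5 × 11 = 55. M₁ = 11, y₁ ≡ 1 mod 5. M₂ = 5, y₂ ≡ 9 mod 11. t = 1×11×1 + 0×5×9 ≡ 11 mod 55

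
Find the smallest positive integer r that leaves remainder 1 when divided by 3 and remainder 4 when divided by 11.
M = 3 × 11 = 33. M₁ = 11, y₁ ≡ 2 (mod 3). M₂ = 3, y₂ ≡ 4 (mod 11). r = 1×11×2 + 4×3×4 ≡ 4 (mod 33)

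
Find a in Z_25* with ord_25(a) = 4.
7 has order 4 mod 25 since 7^{4} ≡ 1 mod 25 and no smaller power works.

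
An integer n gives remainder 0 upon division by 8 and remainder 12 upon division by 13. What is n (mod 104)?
M = 8 × 13 = 104. M₁ = 13, y₁ ≡ 5 (mod 8). M₂ = 8, y₂ ≡ 5 (mod 13). n = 0×13×5 + 12×8×5 ≡ 64 (mod 104)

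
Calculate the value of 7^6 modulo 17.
By repeated squaring (mod 17): 7^{1}≡7, 7^{2}≡15, 7^{4}≡4. Then 7^{6} = 7^{4+2} ≡ 4 × 15 ≡ 9 (mod 17)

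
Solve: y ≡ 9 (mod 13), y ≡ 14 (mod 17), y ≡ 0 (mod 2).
M = 13 × 17 × 2 = 442. M₁ = 34, y₁ ≡ 5 (mod 13). M₂ = 26, y₂ ≡ 2 (mod 17). M₃ = 221, y₃ ≡ 1 (mod 2). y = 9×34×5 + 14×26×2 + 0×221×1 ≡ 48 (mod 442)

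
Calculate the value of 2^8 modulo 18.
By repeated squaring mod 18: 2^{1}≡2, 2^{2}≡4, 2^{4}≡16, 2^{8}≡4. So 2^{8} ≡ 4 mod 18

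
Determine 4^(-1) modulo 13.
Since 13 is prime, by Fermat 4^(-1) ≡ 4^{11} ≡ 10 (mod 13). Verify: 4 × 10 = 40 ≡ 1 (mod 13)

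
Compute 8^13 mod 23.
By repeated squaring (mod 23): 8^{1}≡8, 8^{2}≡18, 8^{4}≡2, 8^{8}≡4. Then 8^{13} = 8^{8+4+1} ≡ 4 × 2 × 8 ≡ 18 (mod 23)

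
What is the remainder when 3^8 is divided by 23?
By repeated squaring mod 23: 3^{1}≡3, 3^{2}≡9, 3^{4}≡12, 3^{8}≡6. So 3^{8} ≡ 6 mod 23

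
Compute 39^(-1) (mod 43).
Since 43 is prime, by Fermat 39^(-1) ≡ 39^{41} ≡ 32 (mod 43). Verify: 39 × 32 = 1248 ≡ 1 (mod 43)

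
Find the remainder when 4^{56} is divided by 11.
By Fermat: 4^{10} ≡ 1 mod 11. 56 = 5×10 + 6. So 4^{56} ≡ 4^{6} ≡ 4 mod 11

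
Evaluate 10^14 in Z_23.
By repeated squaring (mod 23): 10^{1}≡10, 10^{2}≡8, 10^{4}≡18, 10^{8}≡2. Then 10^{14} = 10^{8+4+2} ≡ 2 × 18 × 8 ≡ 12 (mod 23)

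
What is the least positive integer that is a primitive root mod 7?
g = 3. For each prime q|6: 3^{3}≡6, 3^{2}≡2, none ≡ 1, so ord_7(3) = 6 and 3 is a primitive root.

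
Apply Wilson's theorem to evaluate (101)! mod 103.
(102)! = (101)! × (102) ≡ -1 mod 103. So (101)! ≡ -1 × (102)^(-1) ≡ (-1)×(-1) = 1 mod 103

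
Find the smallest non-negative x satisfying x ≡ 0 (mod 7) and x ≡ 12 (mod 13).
M = 7 × 13 = 91. M₁ = 13, y₁ ≡ 6 (mod 7). M₂ = 7, y₂ ≡ 2 (mod 13). x = 0×13×6 + 12×7×2 ≡ 77 (mod 91)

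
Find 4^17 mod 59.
By repeated squaring mod 59: 4^{1}≡4, 4^{2}≡16, 4^{4}≡20, 4^{8}≡46, 4^{16}≡51. Then 4^{17} = 4^{16+1} ≡ 51 × 4 ≡ 27 mod 59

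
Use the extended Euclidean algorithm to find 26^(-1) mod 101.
Extended GCD: 26(35) + 101(-9) = 1. So 26^(-1) ≡ 35 (mod 101). Verify: 26 × 35 = 910 ≡ 1 (mod 101)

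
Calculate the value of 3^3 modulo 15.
3^{3} = 27 ≡ 12 mod 15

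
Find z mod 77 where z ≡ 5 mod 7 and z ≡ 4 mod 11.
M = 7 × 11 = 77. M₁ = 11, y₁ ≡ 2 mod 7. M₂ = 7, y₂ ≡ 8 mod 11. z = 5×11×2 + 4×7×8 ≡ 26 mod 77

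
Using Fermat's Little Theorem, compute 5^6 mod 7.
By Fermat's Little Theorem, 5^{6} ≡ 1 (mod 7) since 7 is prime and gcd(5, 7) = 1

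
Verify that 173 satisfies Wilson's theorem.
(172)! mod 173 = 172. Since this equals -1 (mod 173), Wilson confirms 173 is prime.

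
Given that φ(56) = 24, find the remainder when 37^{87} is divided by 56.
By Euler: 37^{24} ≡ 1 mod 56 since gcd(37, 56) = 1. 87 = 3×24 + 15. So 37^{87} ≡ 37^{15} ≡ 29 mod 56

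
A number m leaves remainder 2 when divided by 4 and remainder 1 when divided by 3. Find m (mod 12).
M = 4 × 3 = 12. M₁ = 3, y₁ ≡ 3 (mod 4). M₂ = 4, y₂ ≡ 1 (mod 3). m = 2×3×3 + 1×4×1 ≡ 10 (mod 12)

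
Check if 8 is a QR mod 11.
By Euler's criterion: 8^{5} ≡ 10 mod 11. Since this equals -1 (≡ 10), 8 is not a QR.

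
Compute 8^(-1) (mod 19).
Since 19 is prime, by Fermat 8^(-1) ≡ 8^{17} ≡ 12 (mod 19). Verify: 8 × 12 = 96 ≡ 1 (mod 19)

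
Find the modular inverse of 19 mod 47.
Since 47 is prime, by Fermat 19^(-1) ≡ 19^{45} ≡ 5 (mod 47). Verify: 19 × 5 = 95 ≡ 1 (mod 47)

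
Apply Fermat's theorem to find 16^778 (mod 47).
By Fermat: 16^{46} ≡ 1 (mod 47). 778 ≡ 42 (mod 46). So 16^{778} ≡ 16^{42} ≡ 34 (mod 47)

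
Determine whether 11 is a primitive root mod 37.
11^{6} ≡ 1 mod 37 and 6 < 36, so ord_37(11) = 6 ≠ 36 and 11 is not a primitive root.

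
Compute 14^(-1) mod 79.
Since 79 is prime, by Fermat 14^(-1) ≡ 14^{77} ≡ 17 mod 79. Verify: 14 × 17 = 238 ≡ 1 mod 79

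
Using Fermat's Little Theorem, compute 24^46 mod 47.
By Fermat's Little Theorem, 24^{46} ≡ 1 (mod 47) since 47 is prime and gcd(24, 47) = 1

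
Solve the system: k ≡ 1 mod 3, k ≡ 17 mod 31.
M = 3 × 31 = 93. M₁ = 31, y₁ ≡ 1 mod 3. M₂ = 3, y₂ ≡ 21 mod 31. k = 1×31×1 + 17×3×21 ≡ 79 mod 93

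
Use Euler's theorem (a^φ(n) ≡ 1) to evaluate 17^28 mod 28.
By Euler: 17^{12} ≡ 1 (mod 28) since gcd(17, 28) = 1. 28 = 2×12 + 4. So 17^{28} ≡ 17^{4} ≡ 25 (mod 28)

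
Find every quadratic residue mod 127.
QRs mod 127: {1, 2, 4, 8, 9, 11, 13, 15, 16, 17, 18, 19, 21, 22, 25, 26, 30, 31, 32, 34, 35, 36, 37, 38, 41, 42, 44, 47, 49, 50, 52, 60, 61, 62, 64, 68, 69, 70, 71, 72, 73, 74, 76, 79, 81, 82, 84, 87, 88, 94, 98, 99, 100, 103, 104, 107, 113, 115, 117, 120, 121, 122, 124}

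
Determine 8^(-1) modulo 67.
Since 67 is prime, by Fermat 8^(-1) ≡ 8^{65} ≡ 42 (mod 67). Verify: 8 × 42 = 336 ≡ 1 (mod 67)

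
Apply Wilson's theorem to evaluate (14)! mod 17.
(16)! = (14)! × (15) × (16) ≡ -1 mod 17. So (14)! ≡ -1 × [(16)(15)]^(-1) ≡ 8 mod 17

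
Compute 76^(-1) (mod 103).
Since 103 is prime, by Fermat 76^(-1) ≡ 76^{101} ≡ 61 (mod 103). Verify: 76 × 61 = 4636 ≡ 1 (mod 103)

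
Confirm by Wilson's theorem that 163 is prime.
(162)! mod 163 = 162. Since this equals -1 (mod 163), Wilson confirms 163 is prime.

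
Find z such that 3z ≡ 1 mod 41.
Since 41 is prime, by Fermat 3^(-1) ≡ 3^{39} ≡ 14 mod 41. Verify: 3 × 14 = 42 ≡ 1 mod 41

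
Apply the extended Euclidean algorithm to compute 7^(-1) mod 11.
Extended GCD: 7(-3) + 11(2) = 1. So 7^(-1) ≡ -3 ≡ 8 (mod 11). Verify: 7 × 8 = 56 ≡ 1 (mod 11)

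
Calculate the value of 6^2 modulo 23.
6^{2} = 36 ≡ 13 mod 23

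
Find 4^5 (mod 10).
By repeated squaring (mod 10): 4^{1}≡4, 4^{2}≡6, 4^{4}≡6. Then 4^{5} = 4^{4+1} ≡ 6 × 4 ≡ 4 (mod 10)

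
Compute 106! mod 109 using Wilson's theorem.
(108)! = (106)! × (107) × (108) ≡ -1 mod 109. So (106)! ≡ -1 × [(108)(107)]^(-1) ≡ 54 mod 109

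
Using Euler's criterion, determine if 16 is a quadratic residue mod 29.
By Euler's criterion: 16^{14} ≡ 1 (mod 29). Since this equals 1, 16 is a QR.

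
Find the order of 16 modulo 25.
Powers of 16 mod 25: 16^1≡16, 16^2≡6, 16^3≡21, 16^4≡11, 16^5≡1. Order = 5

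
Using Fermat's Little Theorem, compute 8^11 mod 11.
By Fermat: 8^{10} ≡ 1 mod 11. So 8^{11} = 8^{10} · 8^{1} ≡ 8^{1} ≡ 8 mod 11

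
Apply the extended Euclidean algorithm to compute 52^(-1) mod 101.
Extended GCD: 52(-33) + 101(17) = 1. So 52^(-1) ≡ -33 ≡ 68 (mod 101). Verify: 52 × 68 = 3536 ≡ 1 (mod 101)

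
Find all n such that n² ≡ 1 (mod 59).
The square roots of 1 mod 59 are 1 and 58. Verify: 1² = 1 ≡ 1 (mod 59)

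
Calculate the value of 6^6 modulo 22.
By repeated squaring mod 22: 6^{1}≡6, 6^{2}≡14, 6^{4}≡20. Then 6^{6} = 6^{4+2} ≡ 20 × 14 ≡ 16 mod 22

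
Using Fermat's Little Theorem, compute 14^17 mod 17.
By Fermat: 14^{16} ≡ 1 mod 17. So 14^{17} = 14^{16} · 14^{1} ≡ 14^{1} ≡ 14 mod 17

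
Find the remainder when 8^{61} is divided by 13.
By Fermat: 8^{12} ≡ 1 mod 13. 61 = 5×12 + 1. So 8^{61} ≡ 8^{1} ≡ 8 mod 13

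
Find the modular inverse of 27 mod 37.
Since 37 is prime, by Fermat 27^(-1) ≡ 27^{35} ≡ 11 mod 37. Verify: 27 × 11 = 297 ≡ 1 mod 37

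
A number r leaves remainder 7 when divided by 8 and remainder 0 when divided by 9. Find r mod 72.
M = 8 × 9 = 72. M₁ = 9, y₁ ≡ 1 mod 8. M₂ = 8, y₂ ≡ 8 mod 9. r = 7×9×1 + 0×8×8 ≡ 63 mod 72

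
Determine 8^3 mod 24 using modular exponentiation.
8^{3} = 512 ≡ 8 mod 24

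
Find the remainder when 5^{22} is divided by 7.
By Fermat: 5^{6} ≡ 1 (mod 7). 22 = 3×6 + 4. So 5^{22} ≡ 5^{4} ≡ 2 (mod 7)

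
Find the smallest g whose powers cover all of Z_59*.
g = 2. For each prime q|58: 2^{29}≡58, 2^{2}≡4, none ≡ 1, so ord_59(2) = 58 and 2 is a primitive root.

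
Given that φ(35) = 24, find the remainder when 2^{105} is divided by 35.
By Euler: 2^{24} ≡ 1 (mod 35) since gcd(2, 35) = 1. 105 = 4×24 + 9. So 2^{105} ≡ 2^{9} ≡ 22 (mod 35)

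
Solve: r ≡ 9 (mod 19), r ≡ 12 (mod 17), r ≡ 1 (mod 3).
M = 19 × 17 × 3 = 969. M₁ = 51, y₁ ≡ 3 (mod 19). M₂ = 57, y₂ ≡ 3 (mod 17). M₃ = 323, y₃ ≡ 2 (mod 3). r = 9×51×3 + 12×57×3 + 1×323×2 ≡ 199 (mod 969)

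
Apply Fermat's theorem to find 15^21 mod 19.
By Fermat: 15^{18} ≡ 1 mod 19. So 15^{21} = 15^{18} · 15^{3} ≡ 15^{3} ≡ 12 mod 19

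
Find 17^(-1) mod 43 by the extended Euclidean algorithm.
Extended GCD: 17(-5) + 43(2) = 1. So 17^(-1) ≡ -5 ≡ 38 mod 43. Verify: 17 × 38 = 646 ≡ 1 mod 43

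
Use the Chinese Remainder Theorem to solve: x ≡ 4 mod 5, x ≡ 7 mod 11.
M = 5 × 11 = 55. M₁ = 11, y₁ ≡ 1 mod 5. M₂ = 5, y₂ ≡ 9 mod 11. x = 4×11×1 + 7×5×9 ≡ 29 mod 55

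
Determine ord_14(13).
Powers of 13 mod 14: 13^1≡13, 13^2≡1. Order = 2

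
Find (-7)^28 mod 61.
By repeated squaring mod 61: (-7)^{1}≡54, (-7)^{2}≡49, (-7)^{4}≡22, (-7)^{8}≡57, (-7)^{16}≡16. Then (-7)^{28} = (-7)^{16+8+4} ≡ 16 × 57 × 22 ≡ 56 mod 61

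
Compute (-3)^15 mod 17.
By repeated squaring (mod 17): (-3)^{1}≡14, (-3)^{2}≡9, (-3)^{4}≡13, (-3)^{8}≡16. Then (-3)^{15} = (-3)^{8+4+2+1} ≡ 16 × 13 × 9 × 14 ≡ 11 (mod 17)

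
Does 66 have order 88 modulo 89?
ord_89(66) divides 88. For each prime q|88: 66^{44}≡88, 66^{8}≡2, none ≡ 1. So 66 has order 88 and is a primitive root mod 89.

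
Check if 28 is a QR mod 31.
By Euler's criterion: 28^{15} ≡ 1 (mod 31). Since this equals 1, 28 is a QR.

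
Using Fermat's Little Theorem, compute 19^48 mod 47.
By Fermat: 19^{46} ≡ 1 (mod 47). So 19^{48} = 19^{46} · 19^{2} ≡ 19^{2} ≡ 32 (mod 47)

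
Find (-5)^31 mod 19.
Using Fermat: (-5)^{18} ≡ 1 mod 19. 31 ≡ 13 mod 18. So (-5)^{31} ≡ (-5)^{13} ≡ 2 mod 19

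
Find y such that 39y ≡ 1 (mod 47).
Since 47 is prime, by Fermat 39^(-1) ≡ 39^{45} ≡ 41 (mod 47). Verify: 39 × 41 = 1599 ≡ 1 (mod 47)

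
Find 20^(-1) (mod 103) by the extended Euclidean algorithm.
Extended GCD: 20(-36) + 103(7) = 1. So 20^(-1) ≡ -36 ≡ 67 (mod 103). Verify: 20 × 67 = 1340 ≡ 1 (mod 103)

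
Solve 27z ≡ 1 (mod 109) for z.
Since 109 is prime, by Fermat 27^(-1) ≡ 27^{107} ≡ 105 (mod 109). Verify: 27 × 105 = 2835 ≡ 1 (mod 109)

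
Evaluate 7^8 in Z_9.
By repeated squaring (mod 9): 7^{1}≡7, 7^{2}≡4, 7^{4}≡7, 7^{8}≡4. So 7^{8} ≡ 4 (mod 9)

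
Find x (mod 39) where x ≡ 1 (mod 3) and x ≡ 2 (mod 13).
M = 3 × 13 = 39. M₁ = 13, y₁ ≡ 1 (mod 3). M₂ = 3, y₂ ≡ 9 (mod 13). x = 1×13×1 + 2×3×9 ≡ 28 (mod 39)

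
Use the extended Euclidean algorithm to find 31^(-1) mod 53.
Extended GCD: 31(12) + 53(-7) = 1. So 31^(-1) ≡ 12 mod 53. Verify: 31 × 12 = 372 ≡ 1 mod 53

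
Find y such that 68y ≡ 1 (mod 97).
Since 97 is prime, by Fermat 68^(-1) ≡ 68^{95} ≡ 10 (mod 97). Verify: 68 × 10 = 680 ≡ 1 (mod 97)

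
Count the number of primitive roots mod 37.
Number of primitive roots mod 37 = φ(p-1) = φ(36) = 12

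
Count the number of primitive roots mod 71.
There are φ(71-1) = φ(70) = 24 primitive roots modulo 71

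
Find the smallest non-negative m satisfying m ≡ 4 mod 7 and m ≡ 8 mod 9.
M = 7 × 9 = 63. M₁ = 9, y₁ ≡ 4 mod 7. M₂ = 7, y₂ ≡ 4 mod 9. m = 4×9×4 + 8×7×4 ≡ 53 mod 63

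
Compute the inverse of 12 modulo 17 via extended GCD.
Extended GCD: 12(-7) + 17(5) = 1. So 12^(-1) ≡ -7 ≡ 10 mod 17. Verify: 12 × 10 = 120 ≡ 1 mod 17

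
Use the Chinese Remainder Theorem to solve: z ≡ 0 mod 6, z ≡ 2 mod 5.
M = 6 × 5 = 30. M₁ = 5, y₁ ≡ 5 mod 6. M₂ = 6, y₂ ≡ 1 mod 5. z = 0×5×5 + 2×6×1 ≡ 12 mod 30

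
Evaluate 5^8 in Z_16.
By repeated squaring (mod 16): 5^{1}≡5, 5^{2}≡9, 5^{4}≡1, 5^{8}≡1. So 5^{8} ≡ 1 (mod 16)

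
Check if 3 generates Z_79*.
ord_79(3) divides 78. For each prime q|78: 3^{39}≡78, 3^{26}≡23, 3^{6}≡18, none ≡ 1. So 3 has order 78 and is a primitive root mod 79.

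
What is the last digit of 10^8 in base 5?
By repeated squaring (mod 5): 10^{1}≡0, 10^{2}≡0, 10^{4}≡0, 10^{8}≡0. So 10^{8} ≡ 0 (mod 5)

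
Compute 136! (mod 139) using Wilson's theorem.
(138)! = (136)! × (137) × (138) ≡ -1 (mod 139). So (136)! ≡ -1 × [(138)(137)]^(-1) ≡ 69 (mod 139)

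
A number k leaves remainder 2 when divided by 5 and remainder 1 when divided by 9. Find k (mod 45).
M = 5 × 9 = 45. M₁ = 9, y₁ ≡ 4 (mod 5). M₂ = 5, y₂ ≡ 2 (mod 9). k = 2×9×4 + 1×5×2 ≡ 37 (mod 45)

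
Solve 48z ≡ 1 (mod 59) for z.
Since 59 is prime, by Fermat 48^(-1) ≡ 48^{57} ≡ 16 (mod 59). Verify: 48 × 16 = 768 ≡ 1 (mod 59)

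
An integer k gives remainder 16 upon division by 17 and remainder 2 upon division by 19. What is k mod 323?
M = 17 × 19 = 323. M₁ = 19, y₁ ≡ 9 mod 17. M₂ = 17, y₂ ≡ 9 mod 19. k = 16×19×9 + 2×17×9 ≡ 135 mod 323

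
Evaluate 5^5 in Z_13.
By repeated squaring mod 13: 5^{1}≡5, 5^{2}≡12, 5^{4}≡1. Then 5^{5} = 5^{4+1} ≡ 1 × 5 ≡ 5 mod 13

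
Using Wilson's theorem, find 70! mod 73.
(72)! = (70)! × (71) × (72) ≡ -1 mod 73. So (70)! ≡ -1 × [(72)(71)]^(-1) ≡ 36 mod 73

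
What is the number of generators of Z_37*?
There are φ(37-1) = φ(36) = 12 primitive roots modulo 37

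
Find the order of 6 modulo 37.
Powers of 6 mod 37: 6^1≡6, 6^2≡36, 6^3≡31, 6^4≡1. ord_37(6) = 4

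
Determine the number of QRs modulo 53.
The squaring map on Z_53* is 2-to-1, so there are (52)/2 = 26 QRs.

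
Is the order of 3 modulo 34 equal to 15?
Powers of 3 mod 34: 3^1≡3, 3^2≡9, 3^3≡27, 3^4≡13, 3^5≡5, 3^6≡15, 3^7≡11, 3^8≡33, 3^9≡31, 3^10≡25, 3^11≡7, 3^12≡21, 3^13≡29, 3^14≡19, 3^15≡23, 3^16≡1. 3^15≡23≢1, so ord ≠ 15. No, the actual order is 16.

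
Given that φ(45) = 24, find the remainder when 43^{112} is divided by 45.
By Euler: 43^{24} ≡ 1 mod 45 since gcd(43, 45) = 1. 112 = 4×24 + 16. So 43^{112} ≡ 43^{16} ≡ 16 mod 45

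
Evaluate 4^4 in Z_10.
4^{4} = 256 ≡ 6 (mod 10)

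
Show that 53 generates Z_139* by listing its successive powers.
53^1, 53^2, ..., 53^{138} mod 139: [53, 29, 8, 7, 93, 64, 56, 49, 95, 31, 114, 65, 109, 78, 103, 38, 68, 129, 26, 127, 59, 69, 43, 55, 135, 66, 23, 107, 111, 45, 22, 54, 82, 37, 15, 100, 18, 120, 105, 5, 126, 6, 40, 35, 48, 42, 2, 106, 58, 16, 14, 47, 128, 112, 98, 51, 62, 89, 130, 79, 17, 67, 76, 136, 119, 52, 115, 118, 138, 86, 110, 131, 132, 46, 75, 83, 90, 44, 108, 25, 74, 30, 61, 36, 101, 71, 10, 113, 12, 80, 70, 96, 84, 4, 73, 116, 32, 28, 94, 117, 85, 57, 102, 124, 39, 121, 19, 34, 134, 13, 133, 99, 104, 91, 97, 137, 33, 81, 123, 125, 92, 11, 27, 41, 88, 77, 50, 9, 60, 122, 72, 63, 3, 20, 87, 24, 21, 1]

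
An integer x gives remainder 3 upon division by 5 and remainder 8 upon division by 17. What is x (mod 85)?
M = 5 × 17 = 85. M₁ = 17, y₁ ≡ 3 (mod 5). M₂ = 5, y₂ ≡ 7 (mod 17). x = 3×17×3 + 8×5×7 ≡ 8 (mod 85)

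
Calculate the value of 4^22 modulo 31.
By repeated squaring (mod 31): 4^{1}≡4, 4^{2}≡16, 4^{4}≡8, 4^{8}≡2, 4^{16}≡4. Then 4^{22} = 4^{16+4+2} ≡ 4 × 8 × 16 ≡ 16 (mod 31)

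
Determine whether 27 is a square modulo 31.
By Euler's criterion: 27^{15} ≡ 30 mod 31. Since this equals -1 (≡ 30), 27 is not a QR.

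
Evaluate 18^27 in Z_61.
By repeated squaring mod 61: 18^{1}≡18, 18^{2}≡19, 18^{4}≡56, 18^{8}≡25, 18^{16}≡15. Then 18^{27} = 18^{16+8+2+1} ≡ 15 × 25 × 19 × 18 ≡ 28 mod 61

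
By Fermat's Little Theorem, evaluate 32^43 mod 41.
By Fermat: 32^{40} ≡ 1 mod 41. So 32^{43} = 32^{40} · 32^{3} ≡ 32^{3} ≡ 9 mod 41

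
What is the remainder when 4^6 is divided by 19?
By repeated squaring (mod 19): 4^{1}≡4, 4^{2}≡16, 4^{4}≡9. Then 4^{6} = 4^{4+2} ≡ 9 × 16 ≡ 11 (mod 19)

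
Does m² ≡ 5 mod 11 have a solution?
By Euler's criterion: 5^{5} ≡ 1 mod 11. Since this equals 1, 5 is a QR.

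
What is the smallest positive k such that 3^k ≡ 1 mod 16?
Powers of 3 mod 16: 3^1≡3, 3^2≡9, 3^3≡11, 3^4≡1. Order = 4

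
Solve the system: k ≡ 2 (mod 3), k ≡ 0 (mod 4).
M = 3 × 4 = 12. M₁ = 4, y₁ ≡ 1 (mod 3). M₂ = 3, y₂ ≡ 3 (mod 4). k = 2×4×1 + 0×3×3 ≡ 8 (mod 12)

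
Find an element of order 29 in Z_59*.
3 has order 29 mod 59 since 3^{29} ≡ 1 mod 59 and no smaller power works.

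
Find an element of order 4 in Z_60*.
17 has order 4 mod 60 since 17^{4} ≡ 1 mod 60 and no smaller power works.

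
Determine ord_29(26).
Powers of 26 mod 29: 26^1≡26, 26^2≡9, 26^3≡2, 26^4≡23, 26^5≡18, 26^6≡4, 26^7≡17, 26^8≡7, 26^9≡8, 26^10≡5, 26^11≡14, 26^12≡16, 26^13≡10, 26^14≡28, 26^15≡3, 26^16≡20, 26^17≡27, 26^18≡6, 26^19≡11, 26^20≡25, 26^21≡12, 26^22≡22, 26^23≡21, 26^24≡24, 26^25≡15, 26^26≡13, 26^27≡19, 26^28≡1. So the order of 26 is 28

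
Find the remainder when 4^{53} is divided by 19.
By Fermat: 4^{18} ≡ 1 (mod 19). 53 = 2×18 + 17. So 4^{53} ≡ 4^{17} ≡ 5 (mod 19)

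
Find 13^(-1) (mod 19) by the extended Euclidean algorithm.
Extended GCD: 13(3) + 19(-2) = 1. So 13^(-1) ≡ 3 (mod 19). Verify: 13 × 3 = 39 ≡ 1 (mod 19)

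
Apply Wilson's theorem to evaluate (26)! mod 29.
(28)! = (26)! × (27) × (28) ≡ -1 mod 29. So (26)! ≡ -1 × [(28)(27)]^(-1) ≡ 14 mod 29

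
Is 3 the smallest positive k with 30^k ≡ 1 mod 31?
Powers of 30 mod 31: 30^1≡30, 30^2≡1. Already 30^2≡1, so the order is 2 < 3. No, the actual order is 2.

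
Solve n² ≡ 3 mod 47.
The square roots of 3 mod 47 are 12 and 35. Verify: 12² = 144 ≡ 3 mod 47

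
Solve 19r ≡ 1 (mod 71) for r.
Since 71 is prime, by Fermat 19^(-1) ≡ 19^{69} ≡ 15 (mod 71). Verify: 19 × 15 = 285 ≡ 1 (mod 71)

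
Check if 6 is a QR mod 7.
By Euler's criterion: 6^{3} ≡ 6 (mod 7). Since this equals -1 (≡ 6), 6 is not a QR.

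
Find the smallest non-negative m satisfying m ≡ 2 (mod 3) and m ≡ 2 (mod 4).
M = 3 × 4 = 12. M₁ = 4, y₁ ≡ 1 (mod 3). M₂ = 3, y₂ ≡ 3 (mod 4). m = 2×4×1 + 2×3×3 ≡ 2 (mod 12)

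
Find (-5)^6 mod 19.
By repeated squaring mod 19: (-5)^{1}≡14, (-5)^{2}≡6, (-5)^{4}≡17. Then (-5)^{6} = (-5)^{4+2} ≡ 17 × 6 ≡ 7 mod 19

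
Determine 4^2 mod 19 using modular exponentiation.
4^{2} = 16 ≡ 16 (mod 19)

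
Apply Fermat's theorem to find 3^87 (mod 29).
By Fermat: 3^{28} ≡ 1 (mod 29). 87 = 3×28 + 3. So 3^{87} ≡ 3^{3} ≡ 27 (mod 29)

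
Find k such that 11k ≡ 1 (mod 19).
Since 19 is prime, by Fermat 11^(-1) ≡ 11^{17} ≡ 7 (mod 19). Verify: 11 × 7 = 77 ≡ 1 (mod 19)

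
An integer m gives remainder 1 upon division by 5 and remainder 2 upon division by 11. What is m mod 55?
M = 5 × 11 = 55. M₁ = 11, y₁ ≡ 1 mod 5. M₂ = 5, y₂ ≡ 9 mod 11. m = 1×11×1 + 2×5×9 ≡ 46 mod 55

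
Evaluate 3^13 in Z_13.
Using Fermat: 3^{12} ≡ 1 (mod 13). 13 ≡ 1 (mod 12). So 3^{13} ≡ 3^{1} ≡ 3 (mod 13)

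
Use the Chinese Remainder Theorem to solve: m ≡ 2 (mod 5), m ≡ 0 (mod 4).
M = 5 × 4 = 20. M₁ = 4, y₁ ≡ 4 (mod 5). M₂ = 5, y₂ ≡ 1 (mod 4). m = 2×4×4 + 0×5×1 ≡ 12 (mod 20)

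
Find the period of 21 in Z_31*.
Powers of 21 mod 31: 21^1≡21, 21^2≡7, 21^3≡23, 21^4≡18, 21^5≡6, 21^6≡2, 21^7≡11, 21^8≡14, 21^9≡15, 21^10≡5, 21^11≡12, 21^12≡4, 21^13≡22, 21^14≡28, 21^15≡30, 21^16≡10, 21^17≡24, 21^18≡8, 21^19≡13, 21^20≡25, 21^21≡29, 21^22≡20, 21^23≡17, 21^24≡16, 21^25≡26, 21^26≡19, 21^27≡27, 21^28≡9, 21^29≡3, 21^30≡1. So the order of 21 is 30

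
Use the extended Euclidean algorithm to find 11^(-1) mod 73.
Extended GCD: 11(20) + 73(-3) = 1. So 11^(-1) ≡ 20 mod 73. Verify: 11 × 20 = 220 ≡ 1 mod 73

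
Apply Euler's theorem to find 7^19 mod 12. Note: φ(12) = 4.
By Euler: 7^{4} ≡ 1 mod 12 since gcd(7, 12) = 1. 19 = 4×4 + 3. So 7^{19} ≡ 7^{3} ≡ 7 mod 12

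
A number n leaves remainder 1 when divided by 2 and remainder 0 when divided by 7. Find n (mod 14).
M = 2 × 7 = 14. M₁ = 7, y₁ ≡ 1 (mod 2). M₂ = 2, y₂ ≡ 4 (mod 7). n = 1×7×1 + 0×2×4 ≡ 7 (mod 14)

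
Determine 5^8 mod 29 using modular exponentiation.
By repeated squaring (mod 29): 5^{1}≡5, 5^{2}≡25, 5^{4}≡16, 5^{8}≡24. So 5^{8} ≡ 24 (mod 29)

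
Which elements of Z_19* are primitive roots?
There are φ(18) = 6 primitive roots mod 19: {2, 3, 10, 13, 14, 15}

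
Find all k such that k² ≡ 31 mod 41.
The square roots of 31 mod 41 are 20 and 21. Verify: 20² = 400 ≡ 31 mod 41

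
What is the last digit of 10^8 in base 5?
By repeated squaring (mod 5): 10^{1}≡0, 10^{2}≡0, 10^{4}≡0, 10^{8}≡0. So 10^{8} ≡ 0 (mod 5)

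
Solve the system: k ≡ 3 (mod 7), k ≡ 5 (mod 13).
M = 7 × 13 = 91. M₁ = 13, y₁ ≡ 6 (mod 7). M₂ = 7, y₂ ≡ 2 (mod 13). k = 3×13×6 + 5×7×2 ≡ 31 (mod 91)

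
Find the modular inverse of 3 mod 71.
Since 71 is prime, by Fermat 3^(-1) ≡ 3^{69} ≡ 24 (mod 71). Verify: 3 × 24 = 72 ≡ 1 (mod 71)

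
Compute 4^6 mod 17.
By repeated squaring mod 17: 4^{1}≡4, 4^{2}≡16, 4^{4}≡1. Then 4^{6} = 4^{4+2} ≡ 1 × 16 ≡ 16 mod 17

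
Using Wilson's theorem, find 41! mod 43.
(42)! = (41)! × (42) ≡ -1 (mod 43). So (41)! ≡ -1 × (42)^(-1) ≡ (-1)×(-1) = 1 (mod 43)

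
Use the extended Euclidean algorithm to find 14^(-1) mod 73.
Extended GCD: 14(-26) + 73(5) = 1. So 14^(-1) ≡ -26 ≡ 47 mod 73. Verify: 14 × 47 = 658 ≡ 1 mod 73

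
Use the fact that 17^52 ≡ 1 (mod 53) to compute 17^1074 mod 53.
By Fermat: 17^{52} ≡ 1 (mod 53). 1074 ≡ 34 (mod 52). So 17^{1074} ≡ 17^{34} ≡ 49 (mod 53)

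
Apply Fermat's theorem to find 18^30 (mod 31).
By Fermat's Little Theorem, 18^{30} ≡ 1 (mod 31) since 31 is prime and gcd(18, 31) = 1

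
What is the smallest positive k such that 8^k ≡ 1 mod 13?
Powers of 8 mod 13: 8^1≡8, 8^2≡12, 8^3≡5, 8^4≡1. Order = 4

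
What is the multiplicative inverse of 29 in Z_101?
Since 101 is prime, by Fermat 29^(-1) ≡ 29^{99} ≡ 7 mod 101. Verify: 29 × 7 = 203 ≡ 1 mod 101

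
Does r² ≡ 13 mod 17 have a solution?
By Euler's criterion: 13^{8} ≡ 1 mod 17. Since this equals 1, 13 is a QR.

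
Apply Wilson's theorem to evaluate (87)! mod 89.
(88)! = (87)! × (88) ≡ -1 (mod 89). So (87)! ≡ -1 × (88)^(-1) ≡ (-1)×(-1) = 1 (mod 89)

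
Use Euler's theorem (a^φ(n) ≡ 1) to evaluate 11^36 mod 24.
By Euler: 11^{8} ≡ 1 mod 24 since gcd(11, 24) = 1. 36 = 4×8 + 4. So 11^{36} ≡ 11^{4} ≡ 1 mod 24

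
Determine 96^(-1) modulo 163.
Since 163 is prime, by Fermat 96^(-1) ≡ 96^{161} ≡ 90 mod 163. Verify: 96 × 90 = 8640 ≡ 1 mod 163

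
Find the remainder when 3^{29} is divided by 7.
By Fermat: 3^{6} ≡ 1 mod 7. 29 = 4×6 + 5. So 3^{29} ≡ 3^{5} ≡ 5 mod 7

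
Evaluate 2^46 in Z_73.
By repeated squaring mod 73: 2^{1}≡2, 2^{2}≡4, 2^{4}≡16, 2^{8}≡37, 2^{16}≡55, 2^{32}≡32. Then 2^{46} = 2^{32+8+4+2} ≡ 32 × 37 × 16 × 4 ≡ 2 mod 73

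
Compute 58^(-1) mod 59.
Since 59 is prime, by Fermat 58^(-1) ≡ 58^{57} ≡ 58 mod 59. Verify: 58 × 58 = 3364 ≡ 1 mod 59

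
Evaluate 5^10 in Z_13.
By repeated squaring (mod 13): 5^{1}≡5, 5^{2}≡12, 5^{4}≡1, 5^{8}≡1. Then 5^{10} = 5^{8+2} ≡ 1 × 12 ≡ 12 (mod 13)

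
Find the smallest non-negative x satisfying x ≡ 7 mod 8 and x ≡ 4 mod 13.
M = 8 × 13 = 104. M₁ = 13, y₁ ≡ 5 mod 8. M₂ = 8, y₂ ≡ 5 mod 13. x = 7×13×5 + 4×8×5 ≡ 95 mod 104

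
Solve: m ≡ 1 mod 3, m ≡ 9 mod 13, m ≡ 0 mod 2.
M = 3 × 13 × 2 = 78. M₁ = 26, y₁ ≡ 2 mod 3. M₂ = 6, y₂ ≡ 11 mod 13. M₃ = 39, y₃ ≡ 1 mod 2. m = 1×26×2 + 9×6×11 + 0×39×1 ≡ 22 mod 78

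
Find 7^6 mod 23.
By repeated squaring mod 23: 7^{1}≡7, 7^{2}≡3, 7^{4}≡9. Then 7^{6} = 7^{4+2} ≡ 9 × 3 ≡ 4 mod 23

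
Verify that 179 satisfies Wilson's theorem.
(178)! mod 179 = 178. Since this equals -1 mod 179, Wilson confirms 179 is prime.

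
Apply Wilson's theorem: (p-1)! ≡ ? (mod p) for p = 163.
By Wilson's theorem, (162)! ≡ -1 ≡ 162 (mod 163)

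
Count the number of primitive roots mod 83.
Number of primitive roots mod 83 = φ(p-1) = φ(82) = 40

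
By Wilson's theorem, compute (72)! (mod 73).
By Wilson's theorem, (72)! ≡ -1 ≡ 72 (mod 73)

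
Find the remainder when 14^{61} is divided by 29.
By Fermat: 14^{28} ≡ 1 mod 29. 61 = 2×28 + 5. So 14^{61} ≡ 14^{5} ≡ 19 mod 29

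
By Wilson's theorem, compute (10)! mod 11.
By Wilson's theorem, (10)! ≡ -1 ≡ 10 mod 11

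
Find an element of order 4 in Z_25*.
7 has order 4 mod 25 since 7^{4} ≡ 1 mod 25 and no smaller power works.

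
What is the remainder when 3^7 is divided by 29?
By repeated squaring (mod 29): 3^{1}≡3, 3^{2}≡9, 3^{4}≡23. Then 3^{7} = 3^{4+2+1} ≡ 23 × 9 × 3 ≡ 12 (mod 29)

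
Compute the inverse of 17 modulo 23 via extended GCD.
Extended GCD: 17(-4) + 23(3) = 1. So 17^(-1) ≡ -4 ≡ 19 (mod 23). Verify: 17 × 19 = 323 ≡ 1 (mod 23)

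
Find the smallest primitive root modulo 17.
g = 3. For each prime q|16: 3^{8}≡16, none ≡ 1, so ord_17(3) = 16 and 3 is a primitive root.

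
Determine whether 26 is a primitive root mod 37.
26^{3} ≡ 1 (mod 37) and 3 < 36, so ord_37(26) = 3 ≠ 36 and 26 is not a primitive root.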